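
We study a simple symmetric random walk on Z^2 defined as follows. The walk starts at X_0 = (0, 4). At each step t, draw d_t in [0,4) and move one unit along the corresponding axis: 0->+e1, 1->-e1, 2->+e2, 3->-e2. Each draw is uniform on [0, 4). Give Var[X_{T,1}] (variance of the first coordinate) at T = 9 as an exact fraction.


Outcome values over d=0..3: [1, -1, 0, 0]
Σy = 0, Σy² = 2, M = 4
μ = 0/4 = 0,  σ² = 2/4 − (0)² = 1/2
Independent increments: Var[X_9] = 9·σ² = 9·(1/2) = 9/2

9/2


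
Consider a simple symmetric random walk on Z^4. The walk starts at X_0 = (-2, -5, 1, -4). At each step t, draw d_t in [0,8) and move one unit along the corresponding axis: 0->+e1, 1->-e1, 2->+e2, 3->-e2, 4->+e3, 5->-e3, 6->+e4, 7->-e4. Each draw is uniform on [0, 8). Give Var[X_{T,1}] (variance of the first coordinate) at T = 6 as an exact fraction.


3/2

Outcome values over d=0..7: [1, -1, 0, 0, 0, 0, 0, 0]
Σy = 0, Σy² = 2, M = 8
μ = 0/8 = 0,  σ² = 2/8 − (0)² = 1/4
Independent increments: Var[X_6] = 6·σ² = 6·(1/4) = 3/2


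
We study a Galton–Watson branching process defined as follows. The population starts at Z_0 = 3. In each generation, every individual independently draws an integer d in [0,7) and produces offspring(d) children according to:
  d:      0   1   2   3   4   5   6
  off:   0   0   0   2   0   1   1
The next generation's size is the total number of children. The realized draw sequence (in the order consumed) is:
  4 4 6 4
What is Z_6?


gen 0: Z_0=3, draws=[4, 4, 6], offspring=[0, 0, 1], Z_1=1
gen 1: Z_1=1, draws=[4], offspring=[0], Z_2=0
gen 2: Z_2=0, draws=[], offspring=[], Z_3=0
gen 3: Z_3=0, draws=[], offspring=[], Z_4=0
gen 4: Z_4=0, draws=[], offspring=[], Z_5=0
gen 5: Z_5=0, draws=[], offspring=[], Z_6=0

0


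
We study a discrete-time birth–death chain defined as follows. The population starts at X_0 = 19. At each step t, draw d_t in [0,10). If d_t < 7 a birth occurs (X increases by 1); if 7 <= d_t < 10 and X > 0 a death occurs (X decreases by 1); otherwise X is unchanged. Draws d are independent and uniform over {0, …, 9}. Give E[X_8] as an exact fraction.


X can drop by at most 1 per step and X_0 = 19 > T = 8, so X_t >= 19 − t >= 11 > 0 for every t <= 8: the floor at 0 (the 'and X > 0' condition) never binds. Hence X_8 = X_0 + Σ_{t<8} Y_t with i.i.d. increments Y_t = y(d_t) ∈ {+1, −1, 0}.
Outcome values over d=0..9: [1, 1, 1, 1, 1, 1, 1, -1, -1, -1]
Σy = 4, Σy² = 10, M = 10
μ = 4/10 = 2/5,  σ² = 10/10 − (2/5)² = 21/25
E[X_8] = 19 + 8·(2/5) = 111/5

111/5


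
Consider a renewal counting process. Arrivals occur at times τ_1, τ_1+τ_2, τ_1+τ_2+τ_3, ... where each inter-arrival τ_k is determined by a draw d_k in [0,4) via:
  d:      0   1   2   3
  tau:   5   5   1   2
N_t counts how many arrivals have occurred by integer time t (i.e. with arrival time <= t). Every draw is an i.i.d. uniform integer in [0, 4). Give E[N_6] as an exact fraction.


6857/4096

Inter-arrival values over d=0..3: [5, 5, 1, 2]
Each d has probability 1/4, so the pmf of τ is: f(1) = 1/4, f(2) = 1/4, f(5) = 1/2
Renewal equation for m(n) = E[N_n]: condition on τ_1 = k (if k <= n, one arrival plus a fresh copy on the remaining n−k steps): m(n) = F(n) + Σ_{k<=n} f(k)·m(n−k), where F(n) = P(τ <= n) and m(0) = 0
m(1) = F(1) = 1/4
m(2) = F(2) + f(1)·m(1) = 1/2 + 1/4·1/4 = 9/16
m(3) = F(3) + f(1)·m(2) + f(2)·m(1) = 1/2 + 1/4·9/16 + 1/4·1/4 = 45/64
m(4) = F(4) + f(1)·m(3) + f(2)·m(2) = 1/2 + 1/4·45/64 + 1/4·9/16 = 209/256
m(5) = F(5) + f(1)·m(4) + f(2)·m(3) = 1 + 1/4·209/256 + 1/4·45/64 = 1413/1024
m(6) = F(6) + f(1)·m(5) + f(2)·m(4) + f(5)·m(1) = 1 + 1/4·1413/1024 + 1/4·209/256 + 1/2·1/4 = 6857/4096
E[N_6] = m(6) = 6857/4096


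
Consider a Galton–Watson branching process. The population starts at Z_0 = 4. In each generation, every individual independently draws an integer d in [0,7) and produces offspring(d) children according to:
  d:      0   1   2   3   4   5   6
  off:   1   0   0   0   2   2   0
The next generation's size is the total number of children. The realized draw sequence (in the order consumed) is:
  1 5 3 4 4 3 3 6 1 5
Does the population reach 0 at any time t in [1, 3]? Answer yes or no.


no

gen 0: Z_0=4, draws=[1, 5, 3, 4], offspring=[0, 2, 0, 2], Z_1=4
gen 1: Z_1=4, draws=[4, 3, 3, 6], offspring=[2, 0, 0, 0], Z_2=2
gen 2: Z_2=2, draws=[1, 5], offspring=[0, 2], Z_3=2


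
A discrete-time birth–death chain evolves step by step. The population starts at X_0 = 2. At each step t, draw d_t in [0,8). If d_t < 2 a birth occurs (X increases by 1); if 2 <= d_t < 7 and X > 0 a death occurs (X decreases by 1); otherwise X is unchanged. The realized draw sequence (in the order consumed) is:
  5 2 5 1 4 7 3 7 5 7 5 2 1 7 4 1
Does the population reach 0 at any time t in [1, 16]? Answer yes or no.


yes

t=0: X=2, d=5 → death, X_1=1
t=1: X=1, d=2 → death, X_2=0
t=2: X=0, d=5 → hold, X_3=0
t=3: X=0, d=1 → birth, X_4=1
t=4: X=1, d=4 → death, X_5=0
t=5: X=0, d=7 → hold, X_6=0
t=6: X=0, d=3 → hold, X_7=0
t=7: X=0, d=7 → hold, X_8=0
t=8: X=0, d=5 → hold, X_9=0
t=9: X=0, d=7 → hold, X_10=0
t=10: X=0, d=5 → hold, X_11=0
t=11: X=0, d=2 → hold, X_12=0
t=12: X=0, d=1 → birth, X_13=1
t=13: X=1, d=7 → hold, X_14=1
t=14: X=1, d=4 → death, X_15=0
t=15: X=0, d=1 → birth, X_16=1


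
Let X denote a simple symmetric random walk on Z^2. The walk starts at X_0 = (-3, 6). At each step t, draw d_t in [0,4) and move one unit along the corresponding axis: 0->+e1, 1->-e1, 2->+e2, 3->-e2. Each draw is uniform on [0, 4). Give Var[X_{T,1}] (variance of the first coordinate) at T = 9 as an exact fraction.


Outcome values over d=0..3: [1, -1, 0, 0]
Σy = 0, Σy² = 2, M = 4
μ = 0/4 = 0,  σ² = 2/4 − (0)² = 1/2
Independent increments: Var[X_9] = 9·σ² = 9·(1/2) = 9/2

9/2


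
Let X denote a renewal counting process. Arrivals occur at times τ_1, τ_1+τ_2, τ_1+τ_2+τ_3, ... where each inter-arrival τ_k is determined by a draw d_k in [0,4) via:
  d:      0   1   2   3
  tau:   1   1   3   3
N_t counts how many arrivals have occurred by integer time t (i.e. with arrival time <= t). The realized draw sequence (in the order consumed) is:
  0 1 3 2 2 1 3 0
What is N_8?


draw d_1=0: τ_1=1, arrival time A_1=1
draw d_2=1: τ_2=1, arrival time A_2=2
draw d_3=3: τ_3=3, arrival time A_3=5
draw d_4=2: τ_4=3, arrival time A_4=8
draw d_5=2: τ_5=3, arrival time A_5=11
draw d_6=1: τ_6=1, arrival time A_6=12
draw d_7=3: τ_7=3, arrival time A_7=15
draw d_8=0: τ_8=1, arrival time A_8=16
N_t over t=0..8: 0:0 1:1 2:2 3:2 4:2 5:3 6:3 7:3 8:4

4


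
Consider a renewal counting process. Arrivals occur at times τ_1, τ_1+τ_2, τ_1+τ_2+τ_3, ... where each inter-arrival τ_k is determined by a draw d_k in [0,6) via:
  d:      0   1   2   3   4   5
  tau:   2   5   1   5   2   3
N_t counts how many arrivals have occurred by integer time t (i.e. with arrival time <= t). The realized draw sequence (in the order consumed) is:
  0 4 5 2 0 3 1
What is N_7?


draw d_1=0: τ_1=2, arrival time A_1=2
draw d_2=4: τ_2=2, arrival time A_2=4
draw d_3=5: τ_3=3, arrival time A_3=7
draw d_4=2: τ_4=1, arrival time A_4=8
draw d_5=0: τ_5=2, arrival time A_5=10
draw d_6=3: τ_6=5, arrival time A_6=15
draw d_7=1: τ_7=5, arrival time A_7=20
N_t over t=0..7: 0:0 1:0 2:1 3:1 4:2 5:2 6:2 7:3

3


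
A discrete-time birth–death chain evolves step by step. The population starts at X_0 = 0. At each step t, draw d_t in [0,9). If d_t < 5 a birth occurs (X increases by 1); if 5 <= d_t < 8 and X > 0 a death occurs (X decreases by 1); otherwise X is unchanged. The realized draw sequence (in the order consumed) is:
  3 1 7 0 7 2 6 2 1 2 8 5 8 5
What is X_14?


2

t=0: X=0, d=3 → birth, X_1=1
t=1: X=1, d=1 → birth, X_2=2
t=2: X=2, d=7 → death, X_3=1
t=3: X=1, d=0 → birth, X_4=2
t=4: X=2, d=7 → death, X_5=1
t=5: X=1, d=2 → birth, X_6=2
t=6: X=2, d=6 → death, X_7=1
t=7: X=1, d=2 → birth, X_8=2
t=8: X=2, d=1 → birth, X_9=3
t=9: X=3, d=2 → birth, X_10=4
t=10: X=4, d=8 → hold, X_11=4
t=11: X=4, d=5 → death, X_12=3
t=12: X=3, d=8 → hold, X_13=3
t=13: X=3, d=5 → death, X_14=2


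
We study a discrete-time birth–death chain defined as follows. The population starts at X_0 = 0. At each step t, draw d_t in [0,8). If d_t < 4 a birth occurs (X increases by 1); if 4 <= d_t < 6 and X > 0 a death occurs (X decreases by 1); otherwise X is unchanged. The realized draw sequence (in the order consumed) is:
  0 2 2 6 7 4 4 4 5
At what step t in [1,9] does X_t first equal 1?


1

t=0: X=0, d=0 → birth, X_1=1
t=1: X=1, d=2 → birth, X_2=2
t=2: X=2, d=2 → birth, X_3=3
t=3: X=3, d=6 → hold, X_4=3
t=4: X=3, d=7 → hold, X_5=3
t=5: X=3, d=4 → death, X_6=2
t=6: X=2, d=4 → death, X_7=1
t=7: X=1, d=4 → death, X_8=0
t=8: X=0, d=5 → hold, X_9=0


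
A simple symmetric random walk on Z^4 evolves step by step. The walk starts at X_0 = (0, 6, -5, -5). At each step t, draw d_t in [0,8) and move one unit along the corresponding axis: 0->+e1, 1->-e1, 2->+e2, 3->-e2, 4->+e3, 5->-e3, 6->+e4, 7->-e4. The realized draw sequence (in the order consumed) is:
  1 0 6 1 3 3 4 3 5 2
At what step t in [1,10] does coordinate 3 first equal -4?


7

t=0: X=(0, 6, -5, -5), d=1 → -e1, X_1=(-1, 6, -5, -5)
t=1: X=(-1, 6, -5, -5), d=0 → +e1, X_2=(0, 6, -5, -5)
t=2: X=(0, 6, -5, -5), d=6 → +e4, X_3=(0, 6, -5, -4)
t=3: X=(0, 6, -5, -4), d=1 → -e1, X_4=(-1, 6, -5, -4)
t=4: X=(-1, 6, -5, -4), d=3 → -e2, X_5=(-1, 5, -5, -4)
t=5: X=(-1, 5, -5, -4), d=3 → -e2, X_6=(-1, 4, -5, -4)
t=6: X=(-1, 4, -5, -4), d=4 → +e3, X_7=(-1, 4, -4, -4)
t=7: X=(-1, 4, -4, -4), d=3 → -e2, X_8=(-1, 3, -4, -4)
t=8: X=(-1, 3, -4, -4), d=5 → -e3, X_9=(-1, 3, -5, -4)
t=9: X=(-1, 3, -5, -4), d=2 → +e2, X_10=(-1, 4, -5, -4)


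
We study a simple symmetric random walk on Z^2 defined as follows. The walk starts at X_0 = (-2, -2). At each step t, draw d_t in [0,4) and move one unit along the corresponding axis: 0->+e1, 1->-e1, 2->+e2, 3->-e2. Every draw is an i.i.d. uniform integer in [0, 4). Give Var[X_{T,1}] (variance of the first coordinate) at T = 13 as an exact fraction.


Outcome values over d=0..3: [1, -1, 0, 0]
Σy = 0, Σy² = 2, M = 4
μ = 0/4 = 0,  σ² = 2/4 − (0)² = 1/2
Independent increments: Var[X_13] = 13·σ² = 13·(1/2) = 13/2

13/2


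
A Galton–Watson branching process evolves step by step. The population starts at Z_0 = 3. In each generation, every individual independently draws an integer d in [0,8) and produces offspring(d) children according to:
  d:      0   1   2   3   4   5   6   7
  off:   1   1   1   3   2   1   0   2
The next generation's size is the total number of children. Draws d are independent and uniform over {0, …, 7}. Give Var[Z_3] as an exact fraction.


4657653/262144

Outcome values over d=0..7: [1, 1, 1, 3, 2, 1, 0, 2]
Σy = 11, Σy² = 21, M = 8
μ = 11/8 = 11/8,  σ² = 21/8 − (11/8)² = 47/64
V_0 = 0, E_0 = 3
V_1 = 47/64·E_0 + (11/8)²·V_0 = 141/64;  E_1 = 33/8
V_2 = 47/64·E_1 + (11/8)²·V_1 = 29469/4096;  E_2 = 363/64
V_3 = 47/64·E_2 + (11/8)²·V_2 = 4657653/262144;  E_3 = 3993/512


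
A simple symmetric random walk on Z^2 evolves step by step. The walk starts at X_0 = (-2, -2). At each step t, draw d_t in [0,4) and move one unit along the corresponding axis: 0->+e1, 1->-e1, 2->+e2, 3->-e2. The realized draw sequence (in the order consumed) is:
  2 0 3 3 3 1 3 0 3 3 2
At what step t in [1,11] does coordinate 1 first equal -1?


t=0: X=(-2, -2), d=2 → +e2, X_1=(-2, -1)
t=1: X=(-2, -1), d=0 → +e1, X_2=(-1, -1)
t=2: X=(-1, -1), d=3 → -e2, X_3=(-1, -2)
t=3: X=(-1, -2), d=3 → -e2, X_4=(-1, -3)
t=4: X=(-1, -3), d=3 → -e2, X_5=(-1, -4)
t=5: X=(-1, -4), d=1 → -e1, X_6=(-2, -4)
t=6: X=(-2, -4), d=3 → -e2, X_7=(-2, -5)
t=7: X=(-2, -5), d=0 → +e1, X_8=(-1, -5)
t=8: X=(-1, -5), d=3 → -e2, X_9=(-1, -6)
t=9: X=(-1, -6), d=3 → -e2, X_10=(-1, -7)
t=10: X=(-1, -7), d=2 → +e2, X_11=(-1, -6)

2


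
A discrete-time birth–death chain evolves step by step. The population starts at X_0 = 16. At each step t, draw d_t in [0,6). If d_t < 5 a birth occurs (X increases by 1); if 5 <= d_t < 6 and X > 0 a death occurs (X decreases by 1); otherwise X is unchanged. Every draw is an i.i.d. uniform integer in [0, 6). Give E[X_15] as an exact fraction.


26

X can drop by at most 1 per step and X_0 = 16 > T = 15, so X_t >= 16 − t >= 1 > 0 for every t <= 15: the floor at 0 (the 'and X > 0' condition) never binds. Hence X_15 = X_0 + Σ_{t<15} Y_t with i.i.d. increments Y_t = y(d_t) ∈ {+1, −1, 0}.
Outcome values over d=0..5: [1, 1, 1, 1, 1, -1]
Σy = 4, Σy² = 6, M = 6
μ = 4/6 = 2/3,  σ² = 6/6 − (2/3)² = 5/9
E[X_15] = 16 + 15·(2/3) = 26


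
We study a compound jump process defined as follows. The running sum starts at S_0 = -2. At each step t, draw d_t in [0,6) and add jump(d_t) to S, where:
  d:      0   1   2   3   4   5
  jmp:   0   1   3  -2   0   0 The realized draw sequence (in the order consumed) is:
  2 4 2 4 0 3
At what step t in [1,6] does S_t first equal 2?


t=0: S=-2, d=2, jump=3, S_1=1
t=1: S=1, d=4, jump=0, S_2=1
t=2: S=1, d=2, jump=3, S_3=4
t=3: S=4, d=4, jump=0, S_4=4
t=4: S=4, d=0, jump=0, S_5=4
t=5: S=4, d=3, jump=-2, S_6=2

6


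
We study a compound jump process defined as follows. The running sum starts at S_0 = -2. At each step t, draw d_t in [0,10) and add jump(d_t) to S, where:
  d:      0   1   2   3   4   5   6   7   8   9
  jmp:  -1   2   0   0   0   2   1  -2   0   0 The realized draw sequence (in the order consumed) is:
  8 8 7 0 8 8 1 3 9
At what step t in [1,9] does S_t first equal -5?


t=0: S=-2, d=8, jump=0, S_1=-2
t=1: S=-2, d=8, jump=0, S_2=-2
t=2: S=-2, d=7, jump=-2, S_3=-4
t=3: S=-4, d=0, jump=-1, S_4=-5
t=4: S=-5, d=8, jump=0, S_5=-5
t=5: S=-5, d=8, jump=0, S_6=-5
t=6: S=-5, d=1, jump=2, S_7=-3
t=7: S=-3, d=3, jump=0, S_8=-3
t=8: S=-3, d=9, jump=0, S_9=-3

4


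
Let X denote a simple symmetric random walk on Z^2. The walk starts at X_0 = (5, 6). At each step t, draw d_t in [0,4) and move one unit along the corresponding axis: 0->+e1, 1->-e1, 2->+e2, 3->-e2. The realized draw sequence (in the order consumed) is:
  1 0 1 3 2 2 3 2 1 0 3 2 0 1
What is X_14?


(4, 7)

t=0: X=(5, 6), d=1 → -e1, X_1=(4, 6)
t=1: X=(4, 6), d=0 → +e1, X_2=(5, 6)
t=2: X=(5, 6), d=1 → -e1, X_3=(4, 6)
t=3: X=(4, 6), d=3 → -e2, X_4=(4, 5)
t=4: X=(4, 5), d=2 → +e2, X_5=(4, 6)
t=5: X=(4, 6), d=2 → +e2, X_6=(4, 7)
t=6: X=(4, 7), d=3 → -e2, X_7=(4, 6)
t=7: X=(4, 6), d=2 → +e2, X_8=(4, 7)
t=8: X=(4, 7), d=1 → -e1, X_9=(3, 7)
t=9: X=(3, 7), d=0 → +e1, X_10=(4, 7)
t=10: X=(4, 7), d=3 → -e2, X_11=(4, 6)
t=11: X=(4, 6), d=2 → +e2, X_12=(4, 7)
t=12: X=(4, 7), d=0 → +e1, X_13=(5, 7)
t=13: X=(5, 7), d=1 → -e1, X_14=(4, 7)


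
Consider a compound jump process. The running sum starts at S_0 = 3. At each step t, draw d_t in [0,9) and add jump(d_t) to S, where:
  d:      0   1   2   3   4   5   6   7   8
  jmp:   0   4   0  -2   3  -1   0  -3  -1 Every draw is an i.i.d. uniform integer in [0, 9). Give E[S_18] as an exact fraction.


3

Outcome values over d=0..8: [0, 4, 0, -2, 3, -1, 0, -3, -1]
Σy = 0, Σy² = 40, M = 9
μ = 0/9 = 0,  σ² = 40/9 − (0)² = 40/9
E[S_18] = 3 + 18·(0) = 3


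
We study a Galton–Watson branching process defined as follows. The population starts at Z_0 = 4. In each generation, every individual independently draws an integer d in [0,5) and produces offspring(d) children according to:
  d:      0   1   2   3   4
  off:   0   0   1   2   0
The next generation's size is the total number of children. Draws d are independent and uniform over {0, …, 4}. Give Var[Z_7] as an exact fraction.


Outcome values over d=0..4: [0, 0, 1, 2, 0]
Σy = 3, Σy² = 5, M = 5
μ = 3/5 = 3/5,  σ² = 5/5 − (3/5)² = 16/25
V_0 = 0, E_0 = 4
V_1 = 16/25·E_0 + (3/5)²·V_0 = 64/25;  E_1 = 12/5
V_2 = 16/25·E_1 + (3/5)²·V_1 = 1536/625;  E_2 = 36/25
V_3 = 16/25·E_2 + (3/5)²·V_2 = 28224/15625;  E_3 = 108/125
V_4 = 16/25·E_3 + (3/5)²·V_3 = 470016/390625;  E_4 = 324/625
V_5 = 16/25·E_4 + (3/5)²·V_4 = 7470144/9765625;  E_5 = 972/3125
V_6 = 16/25·E_5 + (3/5)²·V_5 = 115831296/244140625;  E_6 = 2916/15625
V_7 = 16/25·E_6 + (3/5)²·V_6 = 1771481664/6103515625;  E_7 = 8748/78125

1771481664/6103515625


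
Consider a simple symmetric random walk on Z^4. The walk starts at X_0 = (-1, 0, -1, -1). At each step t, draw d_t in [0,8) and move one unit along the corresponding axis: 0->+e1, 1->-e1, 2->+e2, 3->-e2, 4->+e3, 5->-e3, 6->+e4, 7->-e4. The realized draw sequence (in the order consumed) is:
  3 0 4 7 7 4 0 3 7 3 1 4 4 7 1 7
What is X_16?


t=0: X=(-1, 0, -1, -1), d=3 → -e2, X_1=(-1, -1, -1, -1)
t=1: X=(-1, -1, -1, -1), d=0 → +e1, X_2=(0, -1, -1, -1)
t=2: X=(0, -1, -1, -1), d=4 → +e3, X_3=(0, -1, 0, -1)
t=3: X=(0, -1, 0, -1), d=7 → -e4, X_4=(0, -1, 0, -2)
t=4: X=(0, -1, 0, -2), d=7 → -e4, X_5=(0, -1, 0, -3)
t=5: X=(0, -1, 0, -3), d=4 → +e3, X_6=(0, -1, 1, -3)
t=6: X=(0, -1, 1, -3), d=0 → +e1, X_7=(1, -1, 1, -3)
t=7: X=(1, -1, 1, -3), d=3 → -e2, X_8=(1, -2, 1, -3)
t=8: X=(1, -2, 1, -3), d=7 → -e4, X_9=(1, -2, 1, -4)
t=9: X=(1, -2, 1, -4), d=3 → -e2, X_10=(1, -3, 1, -4)
t=10: X=(1, -3, 1, -4), d=1 → -e1, X_11=(0, -3, 1, -4)
t=11: X=(0, -3, 1, -4), d=4 → +e3, X_12=(0, -3, 2, -4)
t=12: X=(0, -3, 2, -4), d=4 → +e3, X_13=(0, -3, 3, -4)
t=13: X=(0, -3, 3, -4), d=7 → -e4, X_14=(0, -3, 3, -5)
t=14: X=(0, -3, 3, -5), d=1 → -e1, X_15=(-1, -3, 3, -5)
t=15: X=(-1, -3, 3, -5), d=7 → -e4, X_16=(-1, -3, 3, -6)

(-1, -3, 3, -6)


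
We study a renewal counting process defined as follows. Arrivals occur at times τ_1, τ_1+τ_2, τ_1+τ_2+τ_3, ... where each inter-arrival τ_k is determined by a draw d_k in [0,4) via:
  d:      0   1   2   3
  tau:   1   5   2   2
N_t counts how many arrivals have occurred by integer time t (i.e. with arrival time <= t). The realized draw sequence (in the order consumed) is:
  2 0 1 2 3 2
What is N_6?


draw d_1=2: τ_1=2, arrival time A_1=2
draw d_2=0: τ_2=1, arrival time A_2=3
draw d_3=1: τ_3=5, arrival time A_3=8
draw d_4=2: τ_4=2, arrival time A_4=10
draw d_5=3: τ_5=2, arrival time A_5=12
draw d_6=2: τ_6=2, arrival time A_6=14
N_t over t=0..6: 0:0 1:0 2:1 3:2 4:2 5:2 6:2

2


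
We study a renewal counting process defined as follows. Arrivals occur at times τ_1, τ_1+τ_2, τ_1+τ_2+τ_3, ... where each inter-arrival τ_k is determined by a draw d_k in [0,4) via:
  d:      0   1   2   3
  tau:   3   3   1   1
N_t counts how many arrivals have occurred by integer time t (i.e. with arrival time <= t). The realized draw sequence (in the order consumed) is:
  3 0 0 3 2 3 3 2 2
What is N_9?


5

draw d_1=3: τ_1=1, arrival time A_1=1
draw d_2=0: τ_2=3, arrival time A_2=4
draw d_3=0: τ_3=3, arrival time A_3=7
draw d_4=3: τ_4=1, arrival time A_4=8
draw d_5=2: τ_5=1, arrival time A_5=9
draw d_6=3: τ_6=1, arrival time A_6=10
draw d_7=3: τ_7=1, arrival time A_7=11
draw d_8=2: τ_8=1, arrival time A_8=12
draw d_9=2: τ_9=1, arrival time A_9=13
N_t over t=0..9: 0:0 1:1 2:1 3:1 4:2 5:2 6:2 7:3 8:4 9:5


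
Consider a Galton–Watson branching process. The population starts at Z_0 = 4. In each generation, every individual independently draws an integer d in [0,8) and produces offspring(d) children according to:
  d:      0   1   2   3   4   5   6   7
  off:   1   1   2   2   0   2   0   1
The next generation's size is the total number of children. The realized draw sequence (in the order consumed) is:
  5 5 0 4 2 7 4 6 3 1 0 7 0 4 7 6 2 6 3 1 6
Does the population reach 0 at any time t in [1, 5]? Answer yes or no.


no

gen 0: Z_0=4, draws=[5, 5, 0, 4], offspring=[2, 2, 1, 0], Z_1=5
gen 1: Z_1=5, draws=[2, 7, 4, 6, 3], offspring=[2, 1, 0, 0, 2], Z_2=5
gen 2: Z_2=5, draws=[1, 0, 7, 0, 4], offspring=[1, 1, 1, 1, 0], Z_3=4
gen 3: Z_3=4, draws=[7, 6, 2, 6], offspring=[1, 0, 2, 0], Z_4=3
gen 4: Z_4=3, draws=[3, 1, 6], offspring=[2, 1, 0], Z_5=3


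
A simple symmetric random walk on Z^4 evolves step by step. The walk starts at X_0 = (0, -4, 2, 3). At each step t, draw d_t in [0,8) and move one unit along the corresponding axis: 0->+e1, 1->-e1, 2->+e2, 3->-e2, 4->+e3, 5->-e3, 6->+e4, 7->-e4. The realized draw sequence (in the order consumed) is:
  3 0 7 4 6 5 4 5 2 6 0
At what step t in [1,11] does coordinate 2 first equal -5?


t=0: X=(0, -4, 2, 3), d=3 → -e2, X_1=(0, -5, 2, 3)
t=1: X=(0, -5, 2, 3), d=0 → +e1, X_2=(1, -5, 2, 3)
t=2: X=(1, -5, 2, 3), d=7 → -e4, X_3=(1, -5, 2, 2)
t=3: X=(1, -5, 2, 2), d=4 → +e3, X_4=(1, -5, 3, 2)
t=4: X=(1, -5, 3, 2), d=6 → +e4, X_5=(1, -5, 3, 3)
t=5: X=(1, -5, 3, 3), d=5 → -e3, X_6=(1, -5, 2, 3)
t=6: X=(1, -5, 2, 3), d=4 → +e3, X_7=(1, -5, 3, 3)
t=7: X=(1, -5, 3, 3), d=5 → -e3, X_8=(1, -5, 2, 3)
t=8: X=(1, -5, 2, 3), d=2 → +e2, X_9=(1, -4, 2, 3)
t=9: X=(1, -4, 2, 3), d=6 → +e4, X_10=(1, -4, 2, 4)
t=10: X=(1, -4, 2, 4), d=0 → +e1, X_11=(2, -4, 2, 4)

1


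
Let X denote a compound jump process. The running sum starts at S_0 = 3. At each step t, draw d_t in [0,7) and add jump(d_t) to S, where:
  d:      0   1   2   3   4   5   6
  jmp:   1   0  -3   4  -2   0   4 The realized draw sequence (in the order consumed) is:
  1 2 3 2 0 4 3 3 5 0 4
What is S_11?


t=0: S=3, d=1, jump=0, S_1=3
t=1: S=3, d=2, jump=-3, S_2=0
t=2: S=0, d=3, jump=4, S_3=4
t=3: S=4, d=2, jump=-3, S_4=1
t=4: S=1, d=0, jump=1, S_5=2
t=5: S=2, d=4, jump=-2, S_6=0
t=6: S=0, d=3, jump=4, S_7=4
t=7: S=4, d=3, jump=4, S_8=8
t=8: S=8, d=5, jump=0, S_9=8
t=9: S=8, d=0, jump=1, S_10=9
t=10: S=9, d=4, jump=-2, S_11=7

7


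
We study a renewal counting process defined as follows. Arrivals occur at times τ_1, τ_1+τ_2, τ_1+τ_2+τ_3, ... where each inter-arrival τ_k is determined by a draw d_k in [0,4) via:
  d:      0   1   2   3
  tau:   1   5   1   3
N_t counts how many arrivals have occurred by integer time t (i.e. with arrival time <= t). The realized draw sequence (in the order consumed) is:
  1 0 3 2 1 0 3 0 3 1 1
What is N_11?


draw d_1=1: τ_1=5, arrival time A_1=5
draw d_2=0: τ_2=1, arrival time A_2=6
draw d_3=3: τ_3=3, arrival time A_3=9
draw d_4=2: τ_4=1, arrival time A_4=10
draw d_5=1: τ_5=5, arrival time A_5=15
draw d_6=0: τ_6=1, arrival time A_6=16
draw d_7=3: τ_7=3, arrival time A_7=19
draw d_8=0: τ_8=1, arrival time A_8=20
draw d_9=3: τ_9=3, arrival time A_9=23
draw d_10=1: τ_10=5, arrival time A_10=28
draw d_11=1: τ_11=5, arrival time A_11=33
N_t over t=0..11: 0:0 1:0 2:0 3:0 4:0 5:1 6:2 7:2 8:2 9:3 10:4 11:4

4


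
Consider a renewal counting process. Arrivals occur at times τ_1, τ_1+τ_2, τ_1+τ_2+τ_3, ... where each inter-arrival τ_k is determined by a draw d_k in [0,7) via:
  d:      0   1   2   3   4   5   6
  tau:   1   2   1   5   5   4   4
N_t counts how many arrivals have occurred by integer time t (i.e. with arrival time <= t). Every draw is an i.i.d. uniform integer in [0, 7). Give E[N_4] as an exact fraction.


2312/2401

Inter-arrival values over d=0..6: [1, 2, 1, 5, 5, 4, 4]
Each d has probability 1/7, so the pmf of τ is: f(1) = 2/7, f(2) = 1/7, f(4) = 2/7, f(5) = 2/7
Renewal equation for m(n) = E[N_n]: condition on τ_1 = k (if k <= n, one arrival plus a fresh copy on the remaining n−k steps): m(n) = F(n) + Σ_{k<=n} f(k)·m(n−k), where F(n) = P(τ <= n) and m(0) = 0
m(1) = F(1) = 2/7
m(2) = F(2) + f(1)·m(1) = 3/7 + 2/7·2/7 = 25/49
m(3) = F(3) + f(1)·m(2) + f(2)·m(1) = 3/7 + 2/7·25/49 + 1/7·2/7 = 211/343
m(4) = F(4) + f(1)·m(3) + f(2)·m(2) = 5/7 + 2/7·211/343 + 1/7·25/49 = 2312/2401
E[N_4] = m(4) = 2312/2401


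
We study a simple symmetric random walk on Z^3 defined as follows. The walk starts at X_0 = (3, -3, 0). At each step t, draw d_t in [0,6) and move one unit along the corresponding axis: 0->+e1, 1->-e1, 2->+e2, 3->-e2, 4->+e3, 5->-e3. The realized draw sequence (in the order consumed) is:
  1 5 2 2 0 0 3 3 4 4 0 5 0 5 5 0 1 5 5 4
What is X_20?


t=0: X=(3, -3, 0), d=1 → -e1, X_1=(2, -3, 0)
t=1: X=(2, -3, 0), d=5 → -e3, X_2=(2, -3, -1)
t=2: X=(2, -3, -1), d=2 → +e2, X_3=(2, -2, -1)
t=3: X=(2, -2, -1), d=2 → +e2, X_4=(2, -1, -1)
t=4: X=(2, -1, -1), d=0 → +e1, X_5=(3, -1, -1)
t=5: X=(3, -1, -1), d=0 → +e1, X_6=(4, -1, -1)
t=6: X=(4, -1, -1), d=3 → -e2, X_7=(4, -2, -1)
t=7: X=(4, -2, -1), d=3 → -e2, X_8=(4, -3, -1)
t=8: X=(4, -3, -1), d=4 → +e3, X_9=(4, -3, 0)
t=9: X=(4, -3, 0), d=4 → +e3, X_10=(4, -3, 1)
t=10: X=(4, -3, 1), d=0 → +e1, X_11=(5, -3, 1)
t=11: X=(5, -3, 1), d=5 → -e3, X_12=(5, -3, 0)
t=12: X=(5, -3, 0), d=0 → +e1, X_13=(6, -3, 0)
t=13: X=(6, -3, 0), d=5 → -e3, X_14=(6, -3, -1)
t=14: X=(6, -3, -1), d=5 → -e3, X_15=(6, -3, -2)
t=15: X=(6, -3, -2), d=0 → +e1, X_16=(7, -3, -2)
t=16: X=(7, -3, -2), d=1 → -e1, X_17=(6, -3, -2)
t=17: X=(6, -3, -2), d=5 → -e3, X_18=(6, -3, -3)
t=18: X=(6, -3, -3), d=5 → -e3, X_19=(6, -3, -4)
t=19: X=(6, -3, -4), d=4 → +e3, X_20=(6, -3, -3)

(6, -3, -3)


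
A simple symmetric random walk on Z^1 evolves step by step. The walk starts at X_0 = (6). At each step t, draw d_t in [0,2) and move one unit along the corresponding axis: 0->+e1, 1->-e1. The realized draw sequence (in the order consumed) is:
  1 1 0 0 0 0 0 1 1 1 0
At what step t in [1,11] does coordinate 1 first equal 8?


t=0: X=(6), d=1 → -e1, X_1=(5)
t=1: X=(5), d=1 → -e1, X_2=(4)
t=2: X=(4), d=0 → +e1, X_3=(5)
t=3: X=(5), d=0 → +e1, X_4=(6)
t=4: X=(6), d=0 → +e1, X_5=(7)
t=5: X=(7), d=0 → +e1, X_6=(8)
t=6: X=(8), d=0 → +e1, X_7=(9)
t=7: X=(9), d=1 → -e1, X_8=(8)
t=8: X=(8), d=1 → -e1, X_9=(7)
t=9: X=(7), d=1 → -e1, X_10=(6)
t=10: X=(6), d=0 → +e1, X_11=(7)

6


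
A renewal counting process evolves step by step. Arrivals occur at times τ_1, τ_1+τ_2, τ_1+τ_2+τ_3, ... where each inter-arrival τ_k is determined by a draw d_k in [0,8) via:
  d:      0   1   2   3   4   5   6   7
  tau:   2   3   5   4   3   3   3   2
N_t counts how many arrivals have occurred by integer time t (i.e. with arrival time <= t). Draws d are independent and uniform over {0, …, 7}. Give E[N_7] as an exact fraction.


123/64

Inter-arrival values over d=0..7: [2, 3, 5, 4, 3, 3, 3, 2]
Each d has probability 1/8, so the pmf of τ is: f(2) = 1/4, f(3) = 1/2, f(4) = 1/8, f(5) = 1/8
Renewal equation for m(n) = E[N_n]: condition on τ_1 = k (if k <= n, one arrival plus a fresh copy on the remaining n−k steps): m(n) = F(n) + Σ_{k<=n} f(k)·m(n−k), where F(n) = P(τ <= n) and m(0) = 0
m(1) = F(1) = 0
m(2) = F(2) = 1/4
m(3) = F(3) = 3/4
m(4) = F(4) + f(2)·m(2) = 7/8 + 1/4·1/4 = 15/16
m(5) = F(5) + f(2)·m(3) + f(3)·m(2) = 1 + 1/4·3/4 + 1/2·1/4 = 21/16
m(6) = F(6) + f(2)·m(4) + f(3)·m(3) + f(4)·m(2) = 1 + 1/4·15/16 + 1/2·3/4 + 1/8·1/4 = 105/64
m(7) = F(7) + f(2)·m(5) + f(3)·m(4) + f(4)·m(3) + f(5)·m(2) = 1 + 1/4·21/16 + 1/2·15/16 + 1/8·3/4 + 1/8·1/4 = 123/64
E[N_7] = m(7) = 123/64


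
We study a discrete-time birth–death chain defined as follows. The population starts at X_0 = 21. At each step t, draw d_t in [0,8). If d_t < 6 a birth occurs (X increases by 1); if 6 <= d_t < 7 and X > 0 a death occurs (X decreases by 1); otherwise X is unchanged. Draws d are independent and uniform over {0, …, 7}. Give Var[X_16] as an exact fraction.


31/4

X can drop by at most 1 per step and X_0 = 21 > T = 16, so X_t >= 21 − t >= 5 > 0 for every t <= 16: the floor at 0 (the 'and X > 0' condition) never binds. Hence X_16 = X_0 + Σ_{t<16} Y_t with i.i.d. increments Y_t = y(d_t) ∈ {+1, −1, 0}.
Outcome values over d=0..7: [1, 1, 1, 1, 1, 1, -1, 0]
Σy = 5, Σy² = 7, M = 8
μ = 5/8 = 5/8,  σ² = 7/8 − (5/8)² = 31/64
Independent increments: Var[X_16] = 16·σ² = 16·(31/64) = 31/4


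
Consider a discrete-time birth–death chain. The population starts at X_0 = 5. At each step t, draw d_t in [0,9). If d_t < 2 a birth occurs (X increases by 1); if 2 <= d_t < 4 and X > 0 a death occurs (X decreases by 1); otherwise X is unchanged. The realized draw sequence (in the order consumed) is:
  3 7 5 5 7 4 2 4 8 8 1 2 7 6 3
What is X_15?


t=0: X=5, d=3 → death, X_1=4
t=1: X=4, d=7 → hold, X_2=4
t=2: X=4, d=5 → hold, X_3=4
t=3: X=4, d=5 → hold, X_4=4
t=4: X=4, d=7 → hold, X_5=4
t=5: X=4, d=4 → hold, X_6=4
t=6: X=4, d=2 → death, X_7=3
t=7: X=3, d=4 → hold, X_8=3
t=8: X=3, d=8 → hold, X_9=3
t=9: X=3, d=8 → hold, X_10=3
t=10: X=3, d=1 → birth, X_11=4
t=11: X=4, d=2 → death, X_12=3
t=12: X=3, d=7 → hold, X_13=3
t=13: X=3, d=6 → hold, X_14=3
t=14: X=3, d=3 → death, X_15=2

2


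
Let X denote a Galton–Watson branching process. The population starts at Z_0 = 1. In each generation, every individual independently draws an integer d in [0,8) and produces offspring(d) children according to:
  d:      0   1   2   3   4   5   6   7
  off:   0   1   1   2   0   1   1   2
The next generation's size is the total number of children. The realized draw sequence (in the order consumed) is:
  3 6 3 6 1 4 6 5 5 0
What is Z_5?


1

gen 0: Z_0=1, draws=[3], offspring=[2], Z_1=2
gen 1: Z_1=2, draws=[6, 3], offspring=[1, 2], Z_2=3
gen 2: Z_2=3, draws=[6, 1, 4], offspring=[1, 1, 0], Z_3=2
gen 3: Z_3=2, draws=[6, 5], offspring=[1, 1], Z_4=2
gen 4: Z_4=2, draws=[5, 0], offspring=[1, 0], Z_5=1


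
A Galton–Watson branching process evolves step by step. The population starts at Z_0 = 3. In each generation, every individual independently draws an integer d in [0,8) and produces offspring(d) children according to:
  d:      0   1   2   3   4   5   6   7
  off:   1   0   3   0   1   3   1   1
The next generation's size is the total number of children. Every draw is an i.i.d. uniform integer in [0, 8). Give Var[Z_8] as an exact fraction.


Outcome values over d=0..7: [1, 0, 3, 0, 1, 3, 1, 1]
Σy = 10, Σy² = 22, M = 8
μ = 10/8 = 5/4,  σ² = 22/8 − (5/4)² = 19/16
V_0 = 0, E_0 = 3
V_1 = 19/16·E_0 + (5/4)²·V_0 = 57/16;  E_1 = 15/4
V_2 = 19/16·E_1 + (5/4)²·V_1 = 2565/256;  E_2 = 75/16
V_3 = 19/16·E_2 + (5/4)²·V_2 = 86925/4096;  E_3 = 375/64
V_4 = 19/16·E_3 + (5/4)²·V_3 = 2629125/65536;  E_4 = 1875/256
V_5 = 19/16·E_4 + (5/4)²·V_4 = 74848125/1048576;  E_5 = 9375/1024
V_6 = 19/16·E_5 + (5/4)²·V_5 = 2053603125/16777216;  E_6 = 46875/4096
V_7 = 19/16·E_6 + (5/4)²·V_6 = 54988078125/268435456;  E_7 = 234375/16384
V_8 = 19/16·E_7 + (5/4)²·V_7 = 1447661953125/4294967296;  E_8 = 1171875/65536

1447661953125/4294967296


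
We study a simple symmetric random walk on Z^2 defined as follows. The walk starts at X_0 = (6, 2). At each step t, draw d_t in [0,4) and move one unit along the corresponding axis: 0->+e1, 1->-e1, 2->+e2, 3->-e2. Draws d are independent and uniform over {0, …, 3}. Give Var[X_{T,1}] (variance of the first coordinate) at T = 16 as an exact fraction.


Outcome values over d=0..3: [1, -1, 0, 0]
Σy = 0, Σy² = 2, M = 4
μ = 0/4 = 0,  σ² = 2/4 − (0)² = 1/2
Independent increments: Var[X_16] = 16·σ² = 16·(1/2) = 8

8


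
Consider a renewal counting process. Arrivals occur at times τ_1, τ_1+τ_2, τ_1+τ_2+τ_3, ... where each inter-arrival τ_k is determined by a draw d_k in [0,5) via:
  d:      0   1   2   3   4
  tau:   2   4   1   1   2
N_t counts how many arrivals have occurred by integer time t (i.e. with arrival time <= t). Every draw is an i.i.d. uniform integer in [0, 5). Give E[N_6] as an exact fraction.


45549/15625

Inter-arrival values over d=0..4: [2, 4, 1, 1, 2]
Each d has probability 1/5, so the pmf of τ is: f(1) = 2/5, f(2) = 2/5, f(4) = 1/5
Renewal equation for m(n) = E[N_n]: condition on τ_1 = k (if k <= n, one arrival plus a fresh copy on the remaining n−k steps): m(n) = F(n) + Σ_{k<=n} f(k)·m(n−k), where F(n) = P(τ <= n) and m(0) = 0
m(1) = F(1) = 2/5
m(2) = F(2) + f(1)·m(1) = 4/5 + 2/5·2/5 = 24/25
m(3) = F(3) + f(1)·m(2) + f(2)·m(1) = 4/5 + 2/5·24/25 + 2/5·2/5 = 168/125
m(4) = F(4) + f(1)·m(3) + f(2)·m(2) = 1 + 2/5·168/125 + 2/5·24/25 = 1201/625
m(5) = F(5) + f(1)·m(4) + f(2)·m(3) + f(4)·m(1) = 1 + 2/5·1201/625 + 2/5·168/125 + 1/5·2/5 = 7457/3125
m(6) = F(6) + f(1)·m(5) + f(2)·m(4) + f(4)·m(2) = 1 + 2/5·7457/3125 + 2/5·1201/625 + 1/5·24/25 = 45549/15625
E[N_6] = m(6) = 45549/15625


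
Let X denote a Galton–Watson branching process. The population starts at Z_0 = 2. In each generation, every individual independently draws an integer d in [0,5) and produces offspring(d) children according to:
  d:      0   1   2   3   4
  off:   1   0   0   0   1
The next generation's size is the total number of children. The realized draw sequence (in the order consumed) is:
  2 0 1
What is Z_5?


0

gen 0: Z_0=2, draws=[2, 0], offspring=[0, 1], Z_1=1
gen 1: Z_1=1, draws=[1], offspring=[0], Z_2=0
gen 2: Z_2=0, draws=[], offspring=[], Z_3=0
gen 3: Z_3=0, draws=[], offspring=[], Z_4=0
gen 4: Z_4=0, draws=[], offspring=[], Z_5=0


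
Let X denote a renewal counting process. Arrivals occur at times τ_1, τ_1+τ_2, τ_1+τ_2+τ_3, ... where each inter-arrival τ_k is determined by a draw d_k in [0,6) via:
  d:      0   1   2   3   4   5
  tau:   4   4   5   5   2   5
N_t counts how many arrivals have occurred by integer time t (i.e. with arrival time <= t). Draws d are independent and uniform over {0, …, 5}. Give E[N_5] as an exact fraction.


Inter-arrival values over d=0..5: [4, 4, 5, 5, 2, 5]
Each d has probability 1/6, so the pmf of τ is: f(2) = 1/6, f(4) = 1/3, f(5) = 1/2
Renewal equation for m(n) = E[N_n]: condition on τ_1 = k (if k <= n, one arrival plus a fresh copy on the remaining n−k steps): m(n) = F(n) + Σ_{k<=n} f(k)·m(n−k), where F(n) = P(τ <= n) and m(0) = 0
m(1) = F(1) = 0
m(2) = F(2) = 1/6
m(3) = F(3) = 1/6
m(4) = F(4) + f(2)·m(2) = 1/2 + 1/6·1/6 = 19/36
m(5) = F(5) + f(2)·m(3) = 1 + 1/6·1/6 = 37/36
E[N_5] = m(5) = 37/36

37/36


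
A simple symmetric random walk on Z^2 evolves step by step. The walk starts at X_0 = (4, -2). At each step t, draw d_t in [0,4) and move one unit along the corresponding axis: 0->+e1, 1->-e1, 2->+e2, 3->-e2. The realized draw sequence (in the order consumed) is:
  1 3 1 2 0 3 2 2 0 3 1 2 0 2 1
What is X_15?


t=0: X=(4, -2), d=1 → -e1, X_1=(3, -2)
t=1: X=(3, -2), d=3 → -e2, X_2=(3, -3)
t=2: X=(3, -3), d=1 → -e1, X_3=(2, -3)
t=3: X=(2, -3), d=2 → +e2, X_4=(2, -2)
t=4: X=(2, -2), d=0 → +e1, X_5=(3, -2)
t=5: X=(3, -2), d=3 → -e2, X_6=(3, -3)
t=6: X=(3, -3), d=2 → +e2, X_7=(3, -2)
t=7: X=(3, -2), d=2 → +e2, X_8=(3, -1)
t=8: X=(3, -1), d=0 → +e1, X_9=(4, -1)
t=9: X=(4, -1), d=3 → -e2, X_10=(4, -2)
t=10: X=(4, -2), d=1 → -e1, X_11=(3, -2)
t=11: X=(3, -2), d=2 → +e2, X_12=(3, -1)
t=12: X=(3, -1), d=0 → +e1, X_13=(4, -1)
t=13: X=(4, -1), d=2 → +e2, X_14=(4, 0)
t=14: X=(4, 0), d=1 → -e1, X_15=(3, 0)

(3, 0)


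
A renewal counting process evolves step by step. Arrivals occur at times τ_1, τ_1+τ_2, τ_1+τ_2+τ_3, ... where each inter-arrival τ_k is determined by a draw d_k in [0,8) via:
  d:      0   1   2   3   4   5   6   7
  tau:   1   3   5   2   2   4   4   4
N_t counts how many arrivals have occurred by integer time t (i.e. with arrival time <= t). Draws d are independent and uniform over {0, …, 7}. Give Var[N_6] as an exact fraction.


31472842383/68719476736

Inter-arrival values over d=0..7: [1, 3, 5, 2, 2, 4, 4, 4]
Each d has probability 1/8, so the pmf of τ is: f(1) = 1/8, f(2) = 1/4, f(3) = 1/8, f(4) = 3/8, f(5) = 1/8
Let p_n(j) = P(N_n = j), with p_0 = [1]. Condition on τ_1: p_n(0) = P(τ > n), and for j >= 1, p_n(j) = Σ_{k<=n} f(k)·p_{n−k}(j−1)
p_1 = [7/8, 1/8]  (j = 0..1)
p_2 = [5/8, 23/64, 1/64]  (j = 0..2)
p_3 = [1/2, 27/64, 39/512, 1/512]  (j = 0..3)
p_4 = [1/8, 45/64, 81/512, 55/4096, 1/4096]  (j = 0..4)
p_5 = [0, 43/64, 73/256, 167/4096, 71/32768, 1/32768]  (j = 0..5)
p_6 = [0, 7/16, 237/512, 371/4096, 285/32768, 87/262144, 1/262144]  (j = 0..6)
E[N_6] = Σ j·p_6(j) = 438169/262144;  E[N_6²] = Σ j²·p_6(j) = 852451/262144
Var[N_6] = 852451/262144 − (438169/262144)² = 31472842383/68719476736


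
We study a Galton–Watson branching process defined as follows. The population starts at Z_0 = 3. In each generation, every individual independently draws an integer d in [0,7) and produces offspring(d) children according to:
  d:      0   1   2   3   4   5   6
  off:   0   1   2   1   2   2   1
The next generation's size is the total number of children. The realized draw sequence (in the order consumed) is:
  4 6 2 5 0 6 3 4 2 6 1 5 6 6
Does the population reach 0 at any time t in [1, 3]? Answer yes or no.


no

gen 0: Z_0=3, draws=[4, 6, 2], offspring=[2, 1, 2], Z_1=5
gen 1: Z_1=5, draws=[5, 0, 6, 3, 4], offspring=[2, 0, 1, 1, 2], Z_2=6
gen 2: Z_2=6, draws=[2, 6, 1, 5, 6, 6], offspring=[2, 1, 1, 2, 1, 1], Z_3=8


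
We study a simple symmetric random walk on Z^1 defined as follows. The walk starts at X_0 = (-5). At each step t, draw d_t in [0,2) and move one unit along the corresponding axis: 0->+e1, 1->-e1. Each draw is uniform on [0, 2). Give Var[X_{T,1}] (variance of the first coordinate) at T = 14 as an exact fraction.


Outcome values over d=0..1: [1, -1]
Σy = 0, Σy² = 2, M = 2
μ = 0/2 = 0,  σ² = 2/2 − (0)² = 1
Independent increments: Var[X_14] = 14·σ² = 14·(1) = 14

14


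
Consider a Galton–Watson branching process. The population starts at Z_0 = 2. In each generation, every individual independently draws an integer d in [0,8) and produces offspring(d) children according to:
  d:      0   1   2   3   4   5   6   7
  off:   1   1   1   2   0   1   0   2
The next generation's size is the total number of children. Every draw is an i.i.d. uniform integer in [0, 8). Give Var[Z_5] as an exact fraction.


5

Outcome values over d=0..7: [1, 1, 1, 2, 0, 1, 0, 2]
Σy = 8, Σy² = 12, M = 8
μ = 8/8 = 1,  σ² = 12/8 − (1)² = 1/2
V_0 = 0, E_0 = 2
V_1 = 1/2·E_0 + (1)²·V_0 = 1;  E_1 = 2
V_2 = 1/2·E_1 + (1)²·V_1 = 2;  E_2 = 2
V_3 = 1/2·E_2 + (1)²·V_2 = 3;  E_3 = 2
V_4 = 1/2·E_3 + (1)²·V_3 = 4;  E_4 = 2
V_5 = 1/2·E_4 + (1)²·V_4 = 5;  E_5 = 2


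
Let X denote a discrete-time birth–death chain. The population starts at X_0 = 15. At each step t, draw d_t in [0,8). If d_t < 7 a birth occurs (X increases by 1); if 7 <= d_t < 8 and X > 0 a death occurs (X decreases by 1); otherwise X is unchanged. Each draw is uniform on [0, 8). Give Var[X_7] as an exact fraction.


49/16

X can drop by at most 1 per step and X_0 = 15 > T = 7, so X_t >= 15 − t >= 8 > 0 for every t <= 7: the floor at 0 (the 'and X > 0' condition) never binds. Hence X_7 = X_0 + Σ_{t<7} Y_t with i.i.d. increments Y_t = y(d_t) ∈ {+1, −1, 0}.
Outcome values over d=0..7: [1, 1, 1, 1, 1, 1, 1, -1]
Σy = 6, Σy² = 8, M = 8
μ = 6/8 = 3/4,  σ² = 8/8 − (3/4)² = 7/16
Independent increments: Var[X_7] = 7·σ² = 7·(7/16) = 49/16


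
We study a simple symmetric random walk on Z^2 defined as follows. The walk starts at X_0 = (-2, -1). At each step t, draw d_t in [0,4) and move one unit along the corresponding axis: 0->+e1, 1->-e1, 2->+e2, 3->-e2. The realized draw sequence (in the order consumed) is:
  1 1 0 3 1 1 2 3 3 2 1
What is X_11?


(-6, -2)

t=0: X=(-2, -1), d=1 → -e1, X_1=(-3, -1)
t=1: X=(-3, -1), d=1 → -e1, X_2=(-4, -1)
t=2: X=(-4, -1), d=0 → +e1, X_3=(-3, -1)
t=3: X=(-3, -1), d=3 → -e2, X_4=(-3, -2)
t=4: X=(-3, -2), d=1 → -e1, X_5=(-4, -2)
t=5: X=(-4, -2), d=1 → -e1, X_6=(-5, -2)
t=6: X=(-5, -2), d=2 → +e2, X_7=(-5, -1)
t=7: X=(-5, -1), d=3 → -e2, X_8=(-5, -2)
t=8: X=(-5, -2), d=3 → -e2, X_9=(-5, -3)
t=9: X=(-5, -3), d=2 → +e2, X_10=(-5, -2)
t=10: X=(-5, -2), d=1 → -e1, X_11=(-6, -2)


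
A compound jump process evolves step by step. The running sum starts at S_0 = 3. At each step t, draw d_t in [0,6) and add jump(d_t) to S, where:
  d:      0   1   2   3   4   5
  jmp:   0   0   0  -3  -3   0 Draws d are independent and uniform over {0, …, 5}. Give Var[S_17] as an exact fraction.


Outcome values over d=0..5: [0, 0, 0, -3, -3, 0]
Σy = -6, Σy² = 18, M = 6
μ = -6/6 = -1,  σ² = 18/6 − (-1)² = 2
Independent increments: Var[S_17] = 17·σ² = 17·(2) = 34

34


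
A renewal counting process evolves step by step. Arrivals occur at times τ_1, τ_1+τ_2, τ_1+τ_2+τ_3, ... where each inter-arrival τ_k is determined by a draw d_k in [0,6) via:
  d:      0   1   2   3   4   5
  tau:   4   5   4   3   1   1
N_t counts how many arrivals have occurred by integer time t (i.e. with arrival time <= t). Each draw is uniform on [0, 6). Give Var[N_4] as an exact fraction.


14453/26244

Inter-arrival values over d=0..5: [4, 5, 4, 3, 1, 1]
Each d has probability 1/6, so the pmf of τ is: f(1) = 1/3, f(3) = 1/6, f(4) = 1/3, f(5) = 1/6
Let p_n(j) = P(N_n = j), with p_0 = [1]. Condition on τ_1: p_n(0) = P(τ > n), and for j >= 1, p_n(j) = Σ_{k<=n} f(k)·p_{n−k}(j−1)
p_1 = [2/3, 1/3]  (j = 0..1)
p_2 = [2/3, 2/9, 1/9]  (j = 0..2)
p_3 = [1/2, 7/18, 2/27, 1/27]  (j = 0..3)
p_4 = [1/6, 11/18, 5/27, 2/81, 1/81]  (j = 0..4)
E[N_4] = Σ j·p_4(j) = 179/162;  E[N_4²] = Σ j²·p_4(j) = 287/162
Var[N_4] = 287/162 − (179/162)² = 14453/26244
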